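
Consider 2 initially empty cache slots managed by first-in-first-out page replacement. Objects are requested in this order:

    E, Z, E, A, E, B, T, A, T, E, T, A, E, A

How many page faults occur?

11

E -> fault, frames {E}
Z -> fault, frames {E,Z}
E -> hit
A -> fault, evict E, frames {Z,A}
E -> fault, evict Z, frames {A,E}
B -> fault, evict A, frames {E,B}
T -> fault, evict E, frames {B,T}
A -> fault, evict B, frames {T,A}
T -> hit
E -> fault, evict T, frames {A,E}
T -> fault, evict A, frames {E,T}
A -> fault, evict E, frames {T,A}
E -> fault, evict T, frames {A,E}
A -> hit
Page faults: 11.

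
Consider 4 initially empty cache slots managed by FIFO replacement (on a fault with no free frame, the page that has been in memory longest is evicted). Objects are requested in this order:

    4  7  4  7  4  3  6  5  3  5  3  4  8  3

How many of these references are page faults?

8

4: fault, frames {4}
7: fault, frames {4,7}
4: hit
7: hit
4: hit
3: fault, frames {4,7,3}
6: fault, frames {4,7,3,6}
5: fault, evict 4, frames {7,3,6,5}
3: hit
5: hit
3: hit
4: fault, evict 7, frames {3,6,5,4}
8: fault, evict 3, frames {6,5,4,8}
3: fault, evict 6, frames {5,4,8,3}
Page faults: 8.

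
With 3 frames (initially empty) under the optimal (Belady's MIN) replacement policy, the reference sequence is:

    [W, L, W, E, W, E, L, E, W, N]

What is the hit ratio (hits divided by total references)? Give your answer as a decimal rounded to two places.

W -> fault, frames [W]
L -> fault, frames [W, L]
W -> hit
E -> fault, frames [W, L, E]
W -> hit
E -> hit
L -> hit
E -> hit
W -> hit
N -> fault, evict E, frames [W, L, N]
Hits: 6 of 10 references → 6/10 = 0.6000.

0.60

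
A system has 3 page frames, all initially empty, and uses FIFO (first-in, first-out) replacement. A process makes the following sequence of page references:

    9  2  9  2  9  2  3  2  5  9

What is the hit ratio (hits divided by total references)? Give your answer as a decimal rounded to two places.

0.50

9 → miss, frames (9)
2 → miss, frames (9 2)
9 → hit
2 → hit
9 → hit
2 → hit
3 → miss, frames (9 2 3)
2 → hit
5 → miss, evict 9, frames (2 3 5)
9 → miss, evict 2, frames (3 5 9)
Hits: 5 of 10 references → 5/10 = 0.5000.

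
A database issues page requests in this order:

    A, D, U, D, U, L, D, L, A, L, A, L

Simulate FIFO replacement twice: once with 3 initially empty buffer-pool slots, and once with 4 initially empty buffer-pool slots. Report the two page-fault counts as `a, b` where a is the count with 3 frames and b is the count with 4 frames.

3 frames: F F F . . F . . F . . . → 5 faults.
4 frames: F F F . . F . . . . . . → 4 faults.
4 < 5: adding a frame reduced faults, as is typical.

5, 4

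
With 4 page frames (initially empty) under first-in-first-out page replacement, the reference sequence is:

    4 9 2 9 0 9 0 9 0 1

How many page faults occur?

4: fault, frames {4}
9: fault, frames {4,9}
2: fault, frames {4,9,2}
9: hit
0: fault, frames {4,9,2,0}
9: hit
0: hit
9: hit
0: hit
1: fault, evict 4, frames {9,2,0,1}
Page faults: 5.

5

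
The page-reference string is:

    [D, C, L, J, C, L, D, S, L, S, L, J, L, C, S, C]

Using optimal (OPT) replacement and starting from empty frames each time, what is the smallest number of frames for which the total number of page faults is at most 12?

f=1: 16 faults
f=2: 10 faults
f=3: 7 faults
f=4: 5 faults
f=5: 5 faults
Smallest f with faults ≤ 12 is 2.

2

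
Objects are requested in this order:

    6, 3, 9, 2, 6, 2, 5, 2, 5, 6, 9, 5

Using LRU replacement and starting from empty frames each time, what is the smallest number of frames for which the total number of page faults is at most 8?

f=1: 12 faults
f=2: 9 faults
f=3: 7 faults
f=4: 5 faults
f=5: 5 faults
Smallest f with faults ≤ 8 is 3.

3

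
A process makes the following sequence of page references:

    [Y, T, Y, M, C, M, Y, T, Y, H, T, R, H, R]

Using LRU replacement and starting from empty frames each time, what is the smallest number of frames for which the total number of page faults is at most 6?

4

f=1: 14 faults
f=2: 10 faults
f=3: 7 faults
f=4: 6 faults
f=5: 6 faults
f=6: 6 faults
Smallest f with faults ≤ 6 is 4.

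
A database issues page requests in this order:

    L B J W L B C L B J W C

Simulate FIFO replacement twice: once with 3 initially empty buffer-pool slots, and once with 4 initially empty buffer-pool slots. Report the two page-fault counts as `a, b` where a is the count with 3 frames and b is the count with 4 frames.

3 frames: F F F F F F F . . F F . → 9 faults.
4 frames: F F F F . . F F F F F F → 10 faults.
10 > 9: adding a frame increased faults — Belady's anomaly.

9, 10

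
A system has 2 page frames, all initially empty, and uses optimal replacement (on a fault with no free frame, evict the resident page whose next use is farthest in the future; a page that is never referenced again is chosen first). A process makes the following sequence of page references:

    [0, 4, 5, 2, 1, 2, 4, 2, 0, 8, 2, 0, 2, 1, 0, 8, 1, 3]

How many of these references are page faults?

0: miss, frames (0)
4: miss, frames (0 4)
5: miss, evict 0, frames (4 5)
2: miss, evict 5, frames (4 2)
1: miss, evict 4, frames (2 1)
2: hit
4: miss, evict 1, frames (2 4)
2: hit
0: miss, evict 4, frames (2 0)
8: miss, evict 0, frames (2 8)
2: hit
0: miss, evict 8, frames (2 0)
2: hit
1: miss, evict 2, frames (0 1)
0: hit
8: miss, evict 0, frames (1 8)
1: hit
3: miss, evict 8, frames (1 3)
Page faults: 12.

12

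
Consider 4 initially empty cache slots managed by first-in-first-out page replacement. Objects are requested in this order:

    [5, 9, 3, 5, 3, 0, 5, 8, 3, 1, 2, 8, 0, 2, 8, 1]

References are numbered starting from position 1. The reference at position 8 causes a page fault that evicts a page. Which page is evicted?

pos 1: 5: fault, frames (5)
pos 2: 9: fault, frames (5 9)
pos 3: 3: fault, frames (5 9 3)
pos 4: 5: hit
pos 5: 3: hit
pos 6: 0: fault, frames (5 9 3 0)
pos 7: 5: hit
pos 8: 8: fault, evict 5, frames (9 3 0 8)
At position 8, page 5 is evicted.

5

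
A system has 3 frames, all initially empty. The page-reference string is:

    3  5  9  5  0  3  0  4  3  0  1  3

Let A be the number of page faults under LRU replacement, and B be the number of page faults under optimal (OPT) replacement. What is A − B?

1

Under LRU: F F F . F F . F . . F . → 7 faults.
Under OPT: F F F . F . . F . . F . → 6 faults.
A − B = 7 − 6 = 1.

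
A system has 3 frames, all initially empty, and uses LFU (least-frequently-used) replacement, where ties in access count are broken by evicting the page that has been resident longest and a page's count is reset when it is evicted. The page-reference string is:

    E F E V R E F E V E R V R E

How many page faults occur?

E → miss, frames [E]
F → miss, frames [E, F]
E → hit
V → miss, frames [E, F, V]
R → miss, evict F, frames [E, V, R]
E → hit
F → miss, evict V, frames [E, R, F]
E → hit
V → miss, evict R, frames [E, F, V]
E → hit
R → miss, evict F, frames [E, V, R]
V → hit
R → hit
E → hit
Page faults: 7.

7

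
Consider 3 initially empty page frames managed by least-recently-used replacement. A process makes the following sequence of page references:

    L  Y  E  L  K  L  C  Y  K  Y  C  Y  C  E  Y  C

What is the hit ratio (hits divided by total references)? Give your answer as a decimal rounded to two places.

0.50

L -> miss, frames (L)
Y -> miss, frames (L Y)
E -> miss, frames (L Y E)
L -> hit
K -> miss, evict Y, frames (E L K)
L -> hit
C -> miss, evict E, frames (K L C)
Y -> miss, evict K, frames (L C Y)
K -> miss, evict L, frames (C Y K)
Y -> hit
C -> hit
Y -> hit
C -> hit
E -> miss, evict K, frames (Y C E)
Y -> hit
C -> hit
Hits: 8 of 16 references → 8/16 = 0.5000.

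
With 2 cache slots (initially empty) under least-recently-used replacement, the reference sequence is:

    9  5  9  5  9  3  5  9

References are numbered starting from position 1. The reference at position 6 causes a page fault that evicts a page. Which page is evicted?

pos 1: 9 → miss, frames (9)
pos 2: 5 → miss, frames (9 5)
pos 3: 9 → hit
pos 4: 5 → hit
pos 5: 9 → hit
pos 6: 3 → miss, evict 5, frames (9 3)
At position 6, page 5 is evicted.

5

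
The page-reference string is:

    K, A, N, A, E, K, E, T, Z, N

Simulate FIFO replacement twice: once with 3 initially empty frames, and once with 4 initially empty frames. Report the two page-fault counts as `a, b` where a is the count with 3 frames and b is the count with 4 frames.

8, 6

3 frames: F F F . F F . F F F → 8 faults.
4 frames: F F F . F . . F F . → 6 faults.
6 < 8: adding a frame reduced faults, as is typical.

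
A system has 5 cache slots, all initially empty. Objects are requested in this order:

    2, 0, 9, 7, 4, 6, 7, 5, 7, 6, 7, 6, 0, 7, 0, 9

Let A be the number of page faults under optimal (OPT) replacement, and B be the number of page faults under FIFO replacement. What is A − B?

Under OPT: F F F F F F . F . . . . . . . . → 7 faults.
Under FIFO: F F F F F F . F . . . . F . . F → 9 faults.
A − B = 7 − 9 = -2.

-2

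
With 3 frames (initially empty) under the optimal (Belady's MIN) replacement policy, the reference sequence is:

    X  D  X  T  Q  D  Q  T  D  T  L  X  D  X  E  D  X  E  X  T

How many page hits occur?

12

X -> miss, frames [X]
D -> miss, frames [X, D]
X -> hit
T -> miss, frames [X, D, T]
Q -> miss, evict X, frames [D, T, Q]
D -> hit
Q -> hit
T -> hit
D -> hit
T -> hit
L -> miss, evict Q, frames [D, T, L]
X -> miss, evict L, frames [D, T, X]
D -> hit
X -> hit
E -> miss, evict T, frames [D, X, E]
D -> hit
X -> hit
E -> hit
X -> hit
T -> miss, evict E, frames [D, X, T]
Hits: 12.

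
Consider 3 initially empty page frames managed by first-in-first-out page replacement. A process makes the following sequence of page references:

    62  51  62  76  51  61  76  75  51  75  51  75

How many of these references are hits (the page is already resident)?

62: fault, frames (62)
51: fault, frames (62 51)
62: hit
76: fault, frames (62 51 76)
51: hit
61: fault, evict 62, frames (51 76 61)
76: hit
75: fault, evict 51, frames (76 61 75)
51: fault, evict 76, frames (61 75 51)
75: hit
51: hit
75: hit
Hits: 6.

6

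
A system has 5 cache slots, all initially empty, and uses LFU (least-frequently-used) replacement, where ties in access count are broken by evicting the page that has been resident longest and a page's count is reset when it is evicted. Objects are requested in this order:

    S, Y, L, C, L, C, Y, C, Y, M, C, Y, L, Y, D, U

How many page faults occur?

7

S: fault, frames {S}
Y: fault, frames {S,Y}
L: fault, frames {S,Y,L}
C: fault, frames {S,Y,L,C}
L: hit
C: hit
Y: hit
C: hit
Y: hit
M: fault, frames {S,Y,L,C,M}
C: hit
Y: hit
L: hit
Y: hit
D: fault, evict S, frames {Y,L,C,M,D}
U: fault, evict M, frames {Y,L,C,D,U}
Page faults: 7.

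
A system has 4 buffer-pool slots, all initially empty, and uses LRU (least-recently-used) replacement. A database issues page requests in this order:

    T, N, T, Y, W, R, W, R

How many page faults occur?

T: fault, frames (T)
N: fault, frames (T N)
T: hit
Y: fault, frames (N T Y)
W: fault, frames (N T Y W)
R: fault, evict N, frames (T Y W R)
W: hit
R: hit
Page faults: 5.

5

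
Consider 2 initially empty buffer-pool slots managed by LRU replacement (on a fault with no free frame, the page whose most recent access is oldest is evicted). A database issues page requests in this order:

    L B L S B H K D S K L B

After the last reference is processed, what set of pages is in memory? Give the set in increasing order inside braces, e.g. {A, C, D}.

L: fault, frames {L}
B: fault, frames {L,B}
L: hit
S: fault, evict B, frames {L,S}
B: fault, evict L, frames {S,B}
H: fault, evict S, frames {B,H}
K: fault, evict B, frames {H,K}
D: fault, evict H, frames {K,D}
S: fault, evict K, frames {D,S}
K: fault, evict D, frames {S,K}
L: fault, evict S, frames {K,L}
B: fault, evict K, frames {L,B}

{B, L}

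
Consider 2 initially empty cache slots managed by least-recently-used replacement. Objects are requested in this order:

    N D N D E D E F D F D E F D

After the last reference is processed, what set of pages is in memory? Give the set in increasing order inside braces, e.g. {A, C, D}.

N -> fault, frames [N]
D -> fault, frames [N, D]
N -> hit
D -> hit
E -> fault, evict N, frames [D, E]
D -> hit
E -> hit
F -> fault, evict D, frames [E, F]
D -> fault, evict E, frames [F, D]
F -> hit
D -> hit
E -> fault, evict F, frames [D, E]
F -> fault, evict D, frames [E, F]
D -> fault, evict E, frames [F, D]

{D, F}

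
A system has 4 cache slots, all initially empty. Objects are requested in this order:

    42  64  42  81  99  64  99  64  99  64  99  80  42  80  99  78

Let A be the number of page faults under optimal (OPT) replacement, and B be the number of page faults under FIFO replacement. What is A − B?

Under OPT: F F . F F . . . . . . F . . . F → 6 faults.
Under FIFO: F F . F F . . . . . . F F . . F → 7 faults.
A − B = 6 − 7 = -1.

-1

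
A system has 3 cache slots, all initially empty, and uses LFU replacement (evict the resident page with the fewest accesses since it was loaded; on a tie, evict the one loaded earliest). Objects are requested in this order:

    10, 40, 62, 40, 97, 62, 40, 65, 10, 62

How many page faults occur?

10: fault, frames {10}
40: fault, frames {10,40}
62: fault, frames {10,40,62}
40: hit
97: fault, evict 10, frames {40,62,97}
62: hit
40: hit
65: fault, evict 97, frames {40,62,65}
10: fault, evict 65, frames {40,62,10}
62: hit
Page faults: 6.

6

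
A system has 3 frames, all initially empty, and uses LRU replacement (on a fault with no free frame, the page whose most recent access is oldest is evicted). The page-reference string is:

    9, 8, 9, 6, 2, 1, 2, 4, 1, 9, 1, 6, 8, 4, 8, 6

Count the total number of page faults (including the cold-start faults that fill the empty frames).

9 → miss, frames (9)
8 → miss, frames (9 8)
9 → hit
6 → miss, frames (8 9 6)
2 → miss, evict 8, frames (9 6 2)
1 → miss, evict 9, frames (6 2 1)
2 → hit
4 → miss, evict 6, frames (1 2 4)
1 → hit
9 → miss, evict 2, frames (4 1 9)
1 → hit
6 → miss, evict 4, frames (9 1 6)
8 → miss, evict 9, frames (1 6 8)
4 → miss, evict 1, frames (6 8 4)
8 → hit
6 → hit
Page faults: 10.

10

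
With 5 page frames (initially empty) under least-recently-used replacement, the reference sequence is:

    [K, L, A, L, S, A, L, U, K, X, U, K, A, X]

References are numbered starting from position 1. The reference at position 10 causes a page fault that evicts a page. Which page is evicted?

pos 1: K -> miss, frames (K)
pos 2: L -> miss, frames (K L)
pos 3: A -> miss, frames (K L A)
pos 4: L -> hit
pos 5: S -> miss, frames (K A L S)
pos 6: A -> hit
pos 7: L -> hit
pos 8: U -> miss, frames (K S A L U)
pos 9: K -> hit
pos 10: X -> miss, evict S, frames (A L U K X)
At position 10, page S is evicted.

S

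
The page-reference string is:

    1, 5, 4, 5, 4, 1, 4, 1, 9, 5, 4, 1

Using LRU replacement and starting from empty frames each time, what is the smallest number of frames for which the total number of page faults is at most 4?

4

f=1: 12 faults
f=2: 8 faults
f=3: 7 faults
f=4: 4 faults
Smallest f with faults ≤ 4 is 4.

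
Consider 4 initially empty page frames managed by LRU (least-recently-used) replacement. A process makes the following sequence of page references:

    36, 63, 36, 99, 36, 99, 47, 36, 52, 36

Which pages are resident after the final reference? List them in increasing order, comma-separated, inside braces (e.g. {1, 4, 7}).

36 → fault, frames {36}
63 → fault, frames {36,63}
36 → hit
99 → fault, frames {63,36,99}
36 → hit
99 → hit
47 → fault, frames {63,36,99,47}
36 → hit
52 → fault, evict 63, frames {99,47,36,52}
36 → hit

{36, 47, 52, 99}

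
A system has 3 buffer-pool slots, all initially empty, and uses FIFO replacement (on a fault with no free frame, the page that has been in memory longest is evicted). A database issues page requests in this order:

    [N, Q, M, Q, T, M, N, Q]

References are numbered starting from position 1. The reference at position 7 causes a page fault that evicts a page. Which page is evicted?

pos 1: N -> miss, frames (N)
pos 2: Q -> miss, frames (N Q)
pos 3: M -> miss, frames (N Q M)
pos 4: Q -> hit
pos 5: T -> miss, evict N, frames (Q M T)
pos 6: M -> hit
pos 7: N -> miss, evict Q, frames (M T N)
At position 7, page Q is evicted.

Q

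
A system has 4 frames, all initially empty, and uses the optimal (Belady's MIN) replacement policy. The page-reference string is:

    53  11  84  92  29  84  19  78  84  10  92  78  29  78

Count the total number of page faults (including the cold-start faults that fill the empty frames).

53 → fault, frames [53]
11 → fault, frames [53, 11]
84 → fault, frames [53, 11, 84]
92 → fault, frames [53, 11, 84, 92]
29 → fault, evict 11, frames [53, 84, 92, 29]
84 → hit
19 → fault, evict 53, frames [84, 92, 29, 19]
78 → fault, evict 19, frames [84, 92, 29, 78]
84 → hit
10 → fault, evict 84, frames [92, 29, 78, 10]
92 → hit
78 → hit
29 → hit
78 → hit
Page faults: 8.

8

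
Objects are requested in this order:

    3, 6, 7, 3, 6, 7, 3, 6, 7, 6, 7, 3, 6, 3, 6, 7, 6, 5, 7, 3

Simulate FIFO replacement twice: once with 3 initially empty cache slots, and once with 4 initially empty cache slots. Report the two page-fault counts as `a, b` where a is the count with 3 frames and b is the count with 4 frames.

5, 4

3 frames: F F F . . . . . . . . . . . . . . F . F → 5 faults.
4 frames: F F F . . . . . . . . . . . . . . F . . → 4 faults.
4 < 5: adding a frame reduced faults, as is typical.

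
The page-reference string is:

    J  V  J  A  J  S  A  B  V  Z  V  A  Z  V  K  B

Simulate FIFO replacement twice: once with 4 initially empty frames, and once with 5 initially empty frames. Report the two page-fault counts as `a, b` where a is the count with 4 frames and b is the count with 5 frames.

10, 7

4 frames: F F . F . F . F . F F F . . F F → 10 faults.
5 frames: F F . F . F . F . F . . . . F . → 7 faults.
7 < 10: adding a frame reduced faults, as is typical.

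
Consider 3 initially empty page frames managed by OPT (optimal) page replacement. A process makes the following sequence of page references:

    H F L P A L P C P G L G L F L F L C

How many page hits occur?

H: miss, frames {H}
F: miss, frames {H,F}
L: miss, frames {H,F,L}
P: miss, evict H, frames {F,L,P}
A: miss, evict F, frames {L,P,A}
L: hit
P: hit
C: miss, evict A, frames {L,P,C}
P: hit
G: miss, evict P, frames {L,C,G}
L: hit
G: hit
L: hit
F: miss, evict G, frames {L,C,F}
L: hit
F: hit
L: hit
C: hit
Hits: 10.

10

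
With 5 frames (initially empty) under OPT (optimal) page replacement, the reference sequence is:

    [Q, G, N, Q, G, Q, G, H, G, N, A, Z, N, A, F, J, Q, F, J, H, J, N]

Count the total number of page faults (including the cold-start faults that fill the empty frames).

Q → fault, frames (Q)
G → fault, frames (Q G)
N → fault, frames (Q G N)
Q → hit
G → hit
Q → hit
G → hit
H → fault, frames (Q G N H)
G → hit
N → hit
A → fault, frames (Q G N H A)
Z → fault, evict G, frames (Q N H A Z)
N → hit
A → hit
F → fault, evict Z, frames (Q N H A F)
J → fault, evict A, frames (Q N H F J)
Q → hit
F → hit
J → hit
H → hit
J → hit
N → hit
Page faults: 8.

8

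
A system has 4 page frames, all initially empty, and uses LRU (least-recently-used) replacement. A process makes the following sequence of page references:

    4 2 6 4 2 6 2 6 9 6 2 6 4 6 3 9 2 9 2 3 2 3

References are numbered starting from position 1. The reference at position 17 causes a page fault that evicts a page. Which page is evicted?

4

pos 1: 4 -> fault, frames {4}
pos 2: 2 -> fault, frames {4,2}
pos 3: 6 -> fault, frames {4,2,6}
pos 4: 4 -> hit
pos 5: 2 -> hit
pos 6: 6 -> hit
pos 7: 2 -> hit
pos 8: 6 -> hit
pos 9: 9 -> fault, frames {4,2,6,9}
pos 10: 6 -> hit
pos 11: 2 -> hit
pos 12: 6 -> hit
pos 13: 4 -> hit
pos 14: 6 -> hit
pos 15: 3 -> fault, evict 9, frames {2,4,6,3}
pos 16: 9 -> fault, evict 2, frames {4,6,3,9}
pos 17: 2 -> fault, evict 4, frames {6,3,9,2}
At position 17, page 4 is evicted.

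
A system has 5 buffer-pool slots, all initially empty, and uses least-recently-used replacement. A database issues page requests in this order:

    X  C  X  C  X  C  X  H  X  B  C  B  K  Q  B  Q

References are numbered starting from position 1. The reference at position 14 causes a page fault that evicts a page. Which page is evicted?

H

pos 1: X: fault, frames {X}
pos 2: C: fault, frames {X,C}
pos 3: X: hit
pos 4: C: hit
pos 5: X: hit
pos 6: C: hit
pos 7: X: hit
pos 8: H: fault, frames {C,X,H}
pos 9: X: hit
pos 10: B: fault, frames {C,H,X,B}
pos 11: C: hit
pos 12: B: hit
pos 13: K: fault, frames {H,X,C,B,K}
pos 14: Q: fault, evict H, frames {X,C,B,K,Q}
At position 14, page H is evicted.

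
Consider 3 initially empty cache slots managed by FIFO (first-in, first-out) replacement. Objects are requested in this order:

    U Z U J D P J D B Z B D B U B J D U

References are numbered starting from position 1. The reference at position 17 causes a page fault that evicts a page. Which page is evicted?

pos 1: U → fault, frames {U}
pos 2: Z → fault, frames {U,Z}
pos 3: U → hit
pos 4: J → fault, frames {U,Z,J}
pos 5: D → fault, evict U, frames {Z,J,D}
pos 6: P → fault, evict Z, frames {J,D,P}
pos 7: J → hit
pos 8: D → hit
pos 9: B → fault, evict J, frames {D,P,B}
pos 10: Z → fault, evict D, frames {P,B,Z}
pos 11: B → hit
pos 12: D → fault, evict P, frames {B,Z,D}
pos 13: B → hit
pos 14: U → fault, evict B, frames {Z,D,U}
pos 15: B → fault, evict Z, frames {D,U,B}
pos 16: J → fault, evict D, frames {U,B,J}
pos 17: D → fault, evict U, frames {B,J,D}
At position 17, page U is evicted.

U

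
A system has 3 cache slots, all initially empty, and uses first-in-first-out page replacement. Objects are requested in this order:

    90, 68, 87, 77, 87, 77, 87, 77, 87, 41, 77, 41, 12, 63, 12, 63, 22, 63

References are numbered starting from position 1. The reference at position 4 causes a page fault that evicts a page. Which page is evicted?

pos 1: 90 → miss, frames (90)
pos 2: 68 → miss, frames (90 68)
pos 3: 87 → miss, frames (90 68 87)
pos 4: 77 → miss, evict 90, frames (68 87 77)
At position 4, page 90 is evicted.

90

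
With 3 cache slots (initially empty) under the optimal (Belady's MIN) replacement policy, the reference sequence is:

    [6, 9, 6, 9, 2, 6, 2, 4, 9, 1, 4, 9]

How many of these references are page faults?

6 → fault, frames [6]
9 → fault, frames [6, 9]
6 → hit
9 → hit
2 → fault, frames [6, 9, 2]
6 → hit
2 → hit
4 → fault, evict 2, frames [6, 9, 4]
9 → hit
1 → fault, evict 6, frames [9, 4, 1]
4 → hit
9 → hit
Page faults: 5.

5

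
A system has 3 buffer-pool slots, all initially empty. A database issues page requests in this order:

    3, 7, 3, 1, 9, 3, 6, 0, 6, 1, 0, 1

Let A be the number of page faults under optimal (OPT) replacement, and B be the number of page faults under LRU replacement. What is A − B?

-1

Under OPT: F F . F F . F F . . . . → 6 faults.
Under LRU: F F . F F . F F . F . . → 7 faults.
A − B = 6 − 7 = -1.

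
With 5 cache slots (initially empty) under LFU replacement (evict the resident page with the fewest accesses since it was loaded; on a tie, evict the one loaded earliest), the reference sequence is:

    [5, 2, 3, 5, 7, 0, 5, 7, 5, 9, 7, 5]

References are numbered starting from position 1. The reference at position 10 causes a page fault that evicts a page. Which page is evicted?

pos 1: 5 → fault, frames [5]
pos 2: 2 → fault, frames [5, 2]
pos 3: 3 → fault, frames [5, 2, 3]
pos 4: 5 → hit
pos 5: 7 → fault, frames [5, 2, 3, 7]
pos 6: 0 → fault, frames [5, 2, 3, 7, 0]
pos 7: 5 → hit
pos 8: 7 → hit
pos 9: 5 → hit
pos 10: 9 → fault, evict 2, frames [5, 3, 7, 0, 9]
At position 10, page 2 is evicted.

2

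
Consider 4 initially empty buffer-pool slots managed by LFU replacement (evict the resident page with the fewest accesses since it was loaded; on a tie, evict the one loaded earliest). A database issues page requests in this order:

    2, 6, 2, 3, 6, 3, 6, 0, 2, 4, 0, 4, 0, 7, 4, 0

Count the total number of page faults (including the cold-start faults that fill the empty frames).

2 → fault, frames (2)
6 → fault, frames (2 6)
2 → hit
3 → fault, frames (2 6 3)
6 → hit
3 → hit
6 → hit
0 → fault, frames (2 6 3 0)
2 → hit
4 → fault, evict 0, frames (2 6 3 4)
0 → fault, evict 4, frames (2 6 3 0)
4 → fault, evict 0, frames (2 6 3 4)
0 → fault, evict 4, frames (2 6 3 0)
7 → fault, evict 0, frames (2 6 3 7)
4 → fault, evict 7, frames (2 6 3 4)
0 → fault, evict 4, frames (2 6 3 0)
Page faults: 11.

11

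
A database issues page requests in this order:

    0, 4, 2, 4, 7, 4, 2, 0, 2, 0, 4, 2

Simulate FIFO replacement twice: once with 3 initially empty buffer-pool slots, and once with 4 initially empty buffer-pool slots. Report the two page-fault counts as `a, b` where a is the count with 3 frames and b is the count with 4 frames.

7, 4

3 frames: F F F . F . . F . . F F → 7 faults.
4 frames: F F F . F . . . . . . . → 4 faults.
4 < 7: adding a frame reduced faults, as is typical.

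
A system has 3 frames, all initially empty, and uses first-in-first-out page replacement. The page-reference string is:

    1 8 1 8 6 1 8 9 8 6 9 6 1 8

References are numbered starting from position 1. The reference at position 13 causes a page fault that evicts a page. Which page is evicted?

8

pos 1: 1 → miss, frames (1)
pos 2: 8 → miss, frames (1 8)
pos 3: 1 → hit
pos 4: 8 → hit
pos 5: 6 → miss, frames (1 8 6)
pos 6: 1 → hit
pos 7: 8 → hit
pos 8: 9 → miss, evict 1, frames (8 6 9)
pos 9: 8 → hit
pos 10: 6 → hit
pos 11: 9 → hit
pos 12: 6 → hit
pos 13: 1 → miss, evict 8, frames (6 9 1)
At position 13, page 8 is evicted.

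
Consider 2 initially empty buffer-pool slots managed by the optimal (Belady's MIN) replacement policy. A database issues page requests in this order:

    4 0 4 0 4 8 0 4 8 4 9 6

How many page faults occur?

6

4 -> miss, frames [4]
0 -> miss, frames [4, 0]
4 -> hit
0 -> hit
4 -> hit
8 -> miss, evict 4, frames [0, 8]
0 -> hit
4 -> miss, evict 0, frames [8, 4]
8 -> hit
4 -> hit
9 -> miss, evict 4, frames [8, 9]
6 -> miss, evict 9, frames [8, 6]
Page faults: 6.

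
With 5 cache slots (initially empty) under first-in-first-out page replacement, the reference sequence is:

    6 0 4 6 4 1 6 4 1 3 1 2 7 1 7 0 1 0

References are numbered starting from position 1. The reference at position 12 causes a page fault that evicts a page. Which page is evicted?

pos 1: 6: fault, frames (6)
pos 2: 0: fault, frames (6 0)
pos 3: 4: fault, frames (6 0 4)
pos 4: 6: hit
pos 5: 4: hit
pos 6: 1: fault, frames (6 0 4 1)
pos 7: 6: hit
pos 8: 4: hit
pos 9: 1: hit
pos 10: 3: fault, frames (6 0 4 1 3)
pos 11: 1: hit
pos 12: 2: fault, evict 6, frames (0 4 1 3 2)
At position 12, page 6 is evicted.

6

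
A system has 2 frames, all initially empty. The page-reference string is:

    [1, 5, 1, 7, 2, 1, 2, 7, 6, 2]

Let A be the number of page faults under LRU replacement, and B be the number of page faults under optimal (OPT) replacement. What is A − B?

2

Under LRU: F F . F F F . F F F → 8 faults.
Under OPT: F F . F F . . F F . → 6 faults.
A − B = 8 − 6 = 2.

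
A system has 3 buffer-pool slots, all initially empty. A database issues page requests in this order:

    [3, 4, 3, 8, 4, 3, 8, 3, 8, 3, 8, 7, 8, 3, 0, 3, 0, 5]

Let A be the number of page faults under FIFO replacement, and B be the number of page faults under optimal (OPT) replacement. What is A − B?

Under FIFO: F F . F . . . . . . . F . F F . . F → 7 faults.
Under OPT: F F . F . . . . . . . F . . F . . F → 6 faults.
A − B = 7 − 6 = 1.

1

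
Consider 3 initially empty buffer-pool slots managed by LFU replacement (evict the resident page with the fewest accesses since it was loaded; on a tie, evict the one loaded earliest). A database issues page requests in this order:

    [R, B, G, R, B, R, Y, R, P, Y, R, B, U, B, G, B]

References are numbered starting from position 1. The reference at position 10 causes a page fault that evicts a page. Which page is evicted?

pos 1: R → miss, frames {R}
pos 2: B → miss, frames {R,B}
pos 3: G → miss, frames {R,B,G}
pos 4: R → hit
pos 5: B → hit
pos 6: R → hit
pos 7: Y → miss, evict G, frames {R,B,Y}
pos 8: R → hit
pos 9: P → miss, evict Y, frames {R,B,P}
pos 10: Y → miss, evict P, frames {R,B,Y}
At position 10, page P is evicted.

P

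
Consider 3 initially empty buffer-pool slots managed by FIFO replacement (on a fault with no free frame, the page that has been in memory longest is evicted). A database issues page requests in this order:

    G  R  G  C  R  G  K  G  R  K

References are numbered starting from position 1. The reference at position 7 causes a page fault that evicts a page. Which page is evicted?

G

pos 1: G → miss, frames (G)
pos 2: R → miss, frames (G R)
pos 3: G → hit
pos 4: C → miss, frames (G R C)
pos 5: R → hit
pos 6: G → hit
pos 7: K → miss, evict G, frames (R C K)
At position 7, page G is evicted.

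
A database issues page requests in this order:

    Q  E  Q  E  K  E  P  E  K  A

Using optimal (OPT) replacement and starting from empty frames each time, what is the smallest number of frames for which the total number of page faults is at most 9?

2

f=1: 10 faults
f=2: 6 faults
f=3: 5 faults
f=4: 5 faults
f=5: 5 faults
Smallest f with faults ≤ 9 is 2.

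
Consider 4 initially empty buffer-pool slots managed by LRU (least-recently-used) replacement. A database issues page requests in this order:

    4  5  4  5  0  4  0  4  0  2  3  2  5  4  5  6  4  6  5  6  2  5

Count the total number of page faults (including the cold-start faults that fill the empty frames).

8

4 -> miss, frames [4]
5 -> miss, frames [4, 5]
4 -> hit
5 -> hit
0 -> miss, frames [4, 5, 0]
4 -> hit
0 -> hit
4 -> hit
0 -> hit
2 -> miss, frames [5, 4, 0, 2]
3 -> miss, evict 5, frames [4, 0, 2, 3]
2 -> hit
5 -> miss, evict 4, frames [0, 3, 2, 5]
4 -> miss, evict 0, frames [3, 2, 5, 4]
5 -> hit
6 -> miss, evict 3, frames [2, 4, 5, 6]
4 -> hit
6 -> hit
5 -> hit
6 -> hit
2 -> hit
5 -> hit
Page faults: 8.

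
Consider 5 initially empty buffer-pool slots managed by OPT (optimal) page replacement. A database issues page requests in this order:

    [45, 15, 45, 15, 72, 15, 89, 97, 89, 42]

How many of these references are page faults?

45: fault, frames [45]
15: fault, frames [45, 15]
45: hit
15: hit
72: fault, frames [45, 15, 72]
15: hit
89: fault, frames [45, 15, 72, 89]
97: fault, frames [45, 15, 72, 89, 97]
89: hit
42: fault, evict 97, frames [45, 15, 72, 89, 42]
Page faults: 6.

6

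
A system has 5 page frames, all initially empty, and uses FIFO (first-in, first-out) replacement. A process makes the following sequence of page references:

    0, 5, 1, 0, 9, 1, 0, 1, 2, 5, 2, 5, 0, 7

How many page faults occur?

0 → fault, frames [0]
5 → fault, frames [0, 5]
1 → fault, frames [0, 5, 1]
0 → hit
9 → fault, frames [0, 5, 1, 9]
1 → hit
0 → hit
1 → hit
2 → fault, frames [0, 5, 1, 9, 2]
5 → hit
2 → hit
5 → hit
0 → hit
7 → fault, evict 0, frames [5, 1, 9, 2, 7]
Page faults: 6.

6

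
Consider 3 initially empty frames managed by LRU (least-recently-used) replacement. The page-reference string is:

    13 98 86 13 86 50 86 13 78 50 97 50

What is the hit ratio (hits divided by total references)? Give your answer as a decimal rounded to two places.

13 → fault, frames [13]
98 → fault, frames [13, 98]
86 → fault, frames [13, 98, 86]
13 → hit
86 → hit
50 → fault, evict 98, frames [13, 86, 50]
86 → hit
13 → hit
78 → fault, evict 50, frames [86, 13, 78]
50 → fault, evict 86, frames [13, 78, 50]
97 → fault, evict 13, frames [78, 50, 97]
50 → hit
Hits: 5 of 12 references → 5/12 = 0.4167.

0.42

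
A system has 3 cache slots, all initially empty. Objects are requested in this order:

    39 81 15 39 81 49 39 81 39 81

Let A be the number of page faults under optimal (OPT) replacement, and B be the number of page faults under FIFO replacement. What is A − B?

-2

Under OPT: F F F . . F . . . . → 4 faults.
Under FIFO: F F F . . F F F . . → 6 faults.
A − B = 4 − 6 = -2.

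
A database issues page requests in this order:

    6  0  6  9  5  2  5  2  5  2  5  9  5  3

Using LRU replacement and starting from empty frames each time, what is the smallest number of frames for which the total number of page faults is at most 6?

3

f=1: 14 faults
f=2: 7 faults
f=3: 6 faults
f=4: 6 faults
f=5: 6 faults
f=6: 6 faults
Smallest f with faults ≤ 6 is 3.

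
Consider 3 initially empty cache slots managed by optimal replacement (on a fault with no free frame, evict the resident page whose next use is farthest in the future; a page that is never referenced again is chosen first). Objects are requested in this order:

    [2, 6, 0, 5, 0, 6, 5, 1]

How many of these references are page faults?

5

2: miss, frames (2)
6: miss, frames (2 6)
0: miss, frames (2 6 0)
5: miss, evict 2, frames (6 0 5)
0: hit
6: hit
5: hit
1: miss, evict 5, frames (6 0 1)
Page faults: 5.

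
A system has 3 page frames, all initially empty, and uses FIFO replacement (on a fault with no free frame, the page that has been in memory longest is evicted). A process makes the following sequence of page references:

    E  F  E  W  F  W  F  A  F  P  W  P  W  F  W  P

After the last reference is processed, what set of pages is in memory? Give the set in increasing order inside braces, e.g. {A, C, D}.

{F, P, W}

E → fault, frames [E]
F → fault, frames [E, F]
E → hit
W → fault, frames [E, F, W]
F → hit
W → hit
F → hit
A → fault, evict E, frames [F, W, A]
F → hit
P → fault, evict F, frames [W, A, P]
W → hit
P → hit
W → hit
F → fault, evict W, frames [A, P, F]
W → fault, evict A, frames [P, F, W]
P → hit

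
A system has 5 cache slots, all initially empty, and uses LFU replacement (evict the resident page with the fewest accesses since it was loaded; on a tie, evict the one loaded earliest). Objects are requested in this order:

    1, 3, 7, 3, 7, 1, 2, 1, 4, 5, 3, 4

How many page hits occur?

1 → miss, frames (1)
3 → miss, frames (1 3)
7 → miss, frames (1 3 7)
3 → hit
7 → hit
1 → hit
2 → miss, frames (1 3 7 2)
1 → hit
4 → miss, frames (1 3 7 2 4)
5 → miss, evict 2, frames (1 3 7 4 5)
3 → hit
4 → hit
Hits: 6.

6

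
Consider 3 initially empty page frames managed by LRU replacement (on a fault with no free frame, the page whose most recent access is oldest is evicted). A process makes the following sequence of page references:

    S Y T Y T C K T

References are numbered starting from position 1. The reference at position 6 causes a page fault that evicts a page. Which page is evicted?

S

pos 1: S -> fault, frames {S}
pos 2: Y -> fault, frames {S,Y}
pos 3: T -> fault, frames {S,Y,T}
pos 4: Y -> hit
pos 5: T -> hit
pos 6: C -> fault, evict S, frames {Y,T,C}
At position 6, page S is evicted.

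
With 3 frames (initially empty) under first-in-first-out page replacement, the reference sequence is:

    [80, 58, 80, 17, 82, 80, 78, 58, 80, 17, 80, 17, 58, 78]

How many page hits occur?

80 -> miss, frames {80}
58 -> miss, frames {80,58}
80 -> hit
17 -> miss, frames {80,58,17}
82 -> miss, evict 80, frames {58,17,82}
80 -> miss, evict 58, frames {17,82,80}
78 -> miss, evict 17, frames {82,80,78}
58 -> miss, evict 82, frames {80,78,58}
80 -> hit
17 -> miss, evict 80, frames {78,58,17}
80 -> miss, evict 78, frames {58,17,80}
17 -> hit
58 -> hit
78 -> miss, evict 58, frames {17,80,78}
Hits: 4.

4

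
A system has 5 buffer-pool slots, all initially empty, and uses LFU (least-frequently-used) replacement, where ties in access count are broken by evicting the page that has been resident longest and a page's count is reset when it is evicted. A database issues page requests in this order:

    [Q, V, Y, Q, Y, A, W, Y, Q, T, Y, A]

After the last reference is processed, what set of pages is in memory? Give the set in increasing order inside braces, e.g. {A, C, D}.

Q → miss, frames {Q}
V → miss, frames {Q,V}
Y → miss, frames {Q,V,Y}
Q → hit
Y → hit
A → miss, frames {Q,V,Y,A}
W → miss, frames {Q,V,Y,A,W}
Y → hit
Q → hit
T → miss, evict V, frames {Q,Y,A,W,T}
Y → hit
A → hit

{A, Q, T, W, Y}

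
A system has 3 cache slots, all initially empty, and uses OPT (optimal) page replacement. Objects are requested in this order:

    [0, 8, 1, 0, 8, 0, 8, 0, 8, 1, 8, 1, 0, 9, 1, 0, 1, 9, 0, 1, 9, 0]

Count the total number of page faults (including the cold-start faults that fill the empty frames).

4

0: miss, frames [0]
8: miss, frames [0, 8]
1: miss, frames [0, 8, 1]
0: hit
8: hit
0: hit
8: hit
0: hit
8: hit
1: hit
8: hit
1: hit
0: hit
9: miss, evict 8, frames [0, 1, 9]
1: hit
0: hit
1: hit
9: hit
0: hit
1: hit
9: hit
0: hit
Page faults: 4.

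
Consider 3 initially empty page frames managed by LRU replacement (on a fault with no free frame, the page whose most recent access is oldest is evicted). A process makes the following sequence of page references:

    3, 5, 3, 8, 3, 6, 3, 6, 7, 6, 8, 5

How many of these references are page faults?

3 → fault, frames [3]
5 → fault, frames [3, 5]
3 → hit
8 → fault, frames [5, 3, 8]
3 → hit
6 → fault, evict 5, frames [8, 3, 6]
3 → hit
6 → hit
7 → fault, evict 8, frames [3, 6, 7]
6 → hit
8 → fault, evict 3, frames [7, 6, 8]
5 → fault, evict 7, frames [6, 8, 5]
Page faults: 7.

7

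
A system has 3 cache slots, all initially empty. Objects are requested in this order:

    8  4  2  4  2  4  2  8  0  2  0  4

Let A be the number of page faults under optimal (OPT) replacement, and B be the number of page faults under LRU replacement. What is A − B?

Under OPT: F F F . . . . . F . . . → 4 faults.
Under LRU: F F F . . . . . F . . F → 5 faults.
A − B = 4 − 5 = -1.

-1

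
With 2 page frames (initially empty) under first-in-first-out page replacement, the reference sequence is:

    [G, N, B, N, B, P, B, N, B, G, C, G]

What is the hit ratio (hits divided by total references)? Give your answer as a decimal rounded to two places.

0.33

G -> miss, frames [G]
N -> miss, frames [G, N]
B -> miss, evict G, frames [N, B]
N -> hit
B -> hit
P -> miss, evict N, frames [B, P]
B -> hit
N -> miss, evict B, frames [P, N]
B -> miss, evict P, frames [N, B]
G -> miss, evict N, frames [B, G]
C -> miss, evict B, frames [G, C]
G -> hit
Hits: 4 of 12 references → 4/12 = 0.3333.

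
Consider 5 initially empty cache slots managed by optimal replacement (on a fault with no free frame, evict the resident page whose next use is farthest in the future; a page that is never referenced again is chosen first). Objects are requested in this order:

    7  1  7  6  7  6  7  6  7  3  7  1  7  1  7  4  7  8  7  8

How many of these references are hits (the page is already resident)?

14

7 -> miss, frames (7)
1 -> miss, frames (7 1)
7 -> hit
6 -> miss, frames (7 1 6)
7 -> hit
6 -> hit
7 -> hit
6 -> hit
7 -> hit
3 -> miss, frames (7 1 6 3)
7 -> hit
1 -> hit
7 -> hit
1 -> hit
7 -> hit
4 -> miss, frames (7 1 6 3 4)
7 -> hit
8 -> miss, evict 4, frames (7 1 6 3 8)
7 -> hit
8 -> hit
Hits: 14.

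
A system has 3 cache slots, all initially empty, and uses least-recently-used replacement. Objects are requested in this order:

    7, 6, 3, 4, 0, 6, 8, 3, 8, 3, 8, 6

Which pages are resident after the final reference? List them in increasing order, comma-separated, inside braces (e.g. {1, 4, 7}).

{3, 6, 8}

7 -> fault, frames {7}
6 -> fault, frames {7,6}
3 -> fault, frames {7,6,3}
4 -> fault, evict 7, frames {6,3,4}
0 -> fault, evict 6, frames {3,4,0}
6 -> fault, evict 3, frames {4,0,6}
8 -> fault, evict 4, frames {0,6,8}
3 -> fault, evict 0, frames {6,8,3}
8 -> hit
3 -> hit
8 -> hit
6 -> hit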